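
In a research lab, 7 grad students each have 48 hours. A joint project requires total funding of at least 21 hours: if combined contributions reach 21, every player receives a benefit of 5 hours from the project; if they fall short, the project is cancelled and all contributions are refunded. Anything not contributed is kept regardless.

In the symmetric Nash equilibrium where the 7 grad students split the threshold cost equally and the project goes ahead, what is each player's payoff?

50 hours

Equal share of the threshold: 21/7 = 3.
At this profile no one gains by cutting their contribution: any cut drops the total below 21, the project is cancelled, contributions are refunded, and the deviator ends with 48, which is less than 48 − 3 + 5 = 50. Contributing more than 3 just wastes the excess. So contributing exactly 3 is a best response.
Each player's payoff: 48 − 3 + 5 = 50.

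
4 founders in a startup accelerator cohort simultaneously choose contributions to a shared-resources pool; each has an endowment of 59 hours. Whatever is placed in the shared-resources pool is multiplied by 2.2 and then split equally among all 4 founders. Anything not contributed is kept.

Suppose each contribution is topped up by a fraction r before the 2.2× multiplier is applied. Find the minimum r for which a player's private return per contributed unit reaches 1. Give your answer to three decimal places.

0.818

With matching at rate r, one contributed unit becomes (1 + r) in the shared-resources pool and returns 2.2 × (1 + r) / 4 to the contributor.
Setting this equal to 1: 1 + r = 4/2.2 = 1.8182.
So the minimum matching rate is r = 1.8182 − 1 = 0.818.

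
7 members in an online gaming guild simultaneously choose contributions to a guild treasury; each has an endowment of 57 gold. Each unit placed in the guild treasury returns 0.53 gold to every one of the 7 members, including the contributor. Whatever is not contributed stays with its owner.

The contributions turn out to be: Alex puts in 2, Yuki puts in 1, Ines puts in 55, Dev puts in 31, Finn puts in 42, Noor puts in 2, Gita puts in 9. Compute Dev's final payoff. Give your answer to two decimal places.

101.26 gold

Total contributed: 2 + 1 + 55 + 31 + 42 + 2 + 9 = 142.
Each receives 0.53 × 142 = 75.26 from the guild treasury.
Dev keeps 57 − 31 = 26, so Dev's payoff is 26 + 75.26 = 101.26.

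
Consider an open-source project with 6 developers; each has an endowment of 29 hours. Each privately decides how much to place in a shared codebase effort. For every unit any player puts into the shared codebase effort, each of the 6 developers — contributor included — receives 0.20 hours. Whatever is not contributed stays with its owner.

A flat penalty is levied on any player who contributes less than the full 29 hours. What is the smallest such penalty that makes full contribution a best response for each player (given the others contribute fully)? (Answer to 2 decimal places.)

Given the others contribute fully, the best deviation is to contribute 0 (any partial contribution still incurs the fine and gives up units whose private return 0.20 is below 1).
Deviating from 29 to 0 saves 29 hours but forfeits the deviator's share of the drop in the shared codebase effort: 0.20 × 29 = 5.80.
So the deviation gain is 29 − 5.80 = 23.20, and the fine must be at least 23.20 hours to wipe it out.

23.20 hours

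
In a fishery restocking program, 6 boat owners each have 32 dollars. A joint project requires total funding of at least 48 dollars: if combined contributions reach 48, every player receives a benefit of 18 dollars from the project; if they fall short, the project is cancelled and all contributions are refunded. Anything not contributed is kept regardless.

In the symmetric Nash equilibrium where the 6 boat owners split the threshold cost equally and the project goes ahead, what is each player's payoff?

42 dollars

Equal share of the threshold: 48/6 = 8.
At this profile no one gains by cutting their contribution: any cut drops the total below 48, the project is cancelled, contributions are refunded, and the deviator ends with 32, which is less than 32 − 8 + 18 = 42. Contributing more than 8 just wastes the excess. So contributing exactly 8 is a best response.
Each player's payoff: 32 − 8 + 18 = 42.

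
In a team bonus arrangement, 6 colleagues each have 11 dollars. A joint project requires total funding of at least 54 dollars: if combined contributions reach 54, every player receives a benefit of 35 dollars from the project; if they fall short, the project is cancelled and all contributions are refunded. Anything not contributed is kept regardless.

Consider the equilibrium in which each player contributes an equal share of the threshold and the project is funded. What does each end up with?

37 dollars

Equal share of the threshold: 54/6 = 9.
At this profile no one gains by cutting their contribution: any cut drops the total below 54, the project is cancelled, contributions are refunded, and the deviator ends with 11, which is less than 11 − 9 + 35 = 37. Contributing more than 9 just wastes the excess. So contributing exactly 9 is a best response.
Each player's payoff: 11 − 9 + 35 = 37.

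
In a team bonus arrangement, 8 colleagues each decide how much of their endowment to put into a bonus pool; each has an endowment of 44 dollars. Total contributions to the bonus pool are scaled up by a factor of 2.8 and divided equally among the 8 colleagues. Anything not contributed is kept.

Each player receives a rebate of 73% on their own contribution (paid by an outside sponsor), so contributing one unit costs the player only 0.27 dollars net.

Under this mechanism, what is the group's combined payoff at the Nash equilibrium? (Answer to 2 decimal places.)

1242.56 dollars

With the mechanism, a contributed unit returns (2.8/8) / 0.27 = 1.2963 per unit of net cost to the contributor — now above 1 — so contributing fully is weakly dominant for every player.
At the Nash equilibrium everyone contributes 44. Group total payoff = 8 × (44 × 0.73 + 2.8 × 44) = 1242.56.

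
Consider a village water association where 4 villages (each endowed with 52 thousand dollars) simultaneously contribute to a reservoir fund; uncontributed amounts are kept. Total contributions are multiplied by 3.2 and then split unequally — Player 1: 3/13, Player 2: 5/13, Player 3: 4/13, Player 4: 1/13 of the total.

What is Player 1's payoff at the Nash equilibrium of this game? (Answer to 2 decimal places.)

90.40 thousand dollars

Player j's private return per contributed unit is 3.2 × (j's share). Contributing is weakly dominant for j when that share is at least 1/3.2 = 0.3125, and contributing 0 is dominant otherwise.
The only share above 0.3125 is Player 2's 5/13, contributing 52; the remaining 3 contribute 0. Total contributed: 52.
Player 1 keeps 52 and receives 3.2 × 52 × 3/13 = 38.40 from the reservoir fund, for a payoff of 90.40.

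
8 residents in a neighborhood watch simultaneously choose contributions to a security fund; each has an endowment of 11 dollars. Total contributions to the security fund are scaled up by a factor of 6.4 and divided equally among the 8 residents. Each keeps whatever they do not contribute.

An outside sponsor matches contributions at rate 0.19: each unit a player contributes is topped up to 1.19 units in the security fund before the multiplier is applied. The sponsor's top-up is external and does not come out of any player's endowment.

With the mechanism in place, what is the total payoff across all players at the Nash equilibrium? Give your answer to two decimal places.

88.00 dollars

The effective private return is 6.4 × 1.19 / 8 = 0.9520, which is still under 1, so the mechanism doesn't change anyone's dominant strategy: zero contribution.
Everyone keeps their endowment and the group total is 8 × 11 = 88.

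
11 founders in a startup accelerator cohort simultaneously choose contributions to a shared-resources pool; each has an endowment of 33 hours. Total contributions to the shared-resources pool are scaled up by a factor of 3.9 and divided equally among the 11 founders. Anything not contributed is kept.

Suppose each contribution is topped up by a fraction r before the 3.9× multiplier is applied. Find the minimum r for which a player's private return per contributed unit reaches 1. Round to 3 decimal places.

1.821

With matching at rate r, one contributed unit becomes (1 + r) in the shared-resources pool and returns 3.9 × (1 + r) / 11 to the contributor.
Setting this equal to 1: 1 + r = 11/3.9 = 2.8205.
So the minimum matching rate is r = 2.8205 − 1 = 1.821.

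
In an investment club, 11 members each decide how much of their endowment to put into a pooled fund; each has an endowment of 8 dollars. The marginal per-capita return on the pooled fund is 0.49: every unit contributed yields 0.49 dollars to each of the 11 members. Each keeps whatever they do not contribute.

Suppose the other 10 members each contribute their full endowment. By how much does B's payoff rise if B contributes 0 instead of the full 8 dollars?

Switching from a contribution of 8 to 0 lets B keep an extra 8 dollars, but lowers the pooled fund by 8, which costs B their own share of that drop: 0.49 × 8 = 3.92.
Net gain = 8 − 3.92 = 4.08. The private return per contributed unit (0.49) is below 1, so free-riding is indeed the best response regardless of what the others do.

4.08 dollars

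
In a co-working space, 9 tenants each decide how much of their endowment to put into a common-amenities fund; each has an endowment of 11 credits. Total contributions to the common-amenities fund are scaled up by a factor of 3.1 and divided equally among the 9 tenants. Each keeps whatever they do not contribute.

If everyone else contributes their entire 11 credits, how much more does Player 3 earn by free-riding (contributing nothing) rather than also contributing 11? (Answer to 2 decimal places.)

7.21 credits

Switching from a contribution of 11 to 0 lets Player 3 keep an extra 11 credits, but lowers the common-amenities fund by 11, which costs Player 3 their own share of that drop: 3.1/9 × 11 = 3.79.
Net gain = 11 − 3.79 = 7.21. The private return per contributed unit (0.3444) is below 1, so free-riding is indeed the best response regardless of what the others do.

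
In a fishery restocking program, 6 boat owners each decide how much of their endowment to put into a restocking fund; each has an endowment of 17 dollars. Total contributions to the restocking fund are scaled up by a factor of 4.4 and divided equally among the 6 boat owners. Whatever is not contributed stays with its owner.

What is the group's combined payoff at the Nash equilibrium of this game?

Each contributed unit returns 4.4/6 = 0.7333 to its contributor — below 1 — so contributing 0 is dominant for every player. At the Nash equilibrium everyone keeps their 17, and the group total is 6 × 17 = 102.

102.00 dollars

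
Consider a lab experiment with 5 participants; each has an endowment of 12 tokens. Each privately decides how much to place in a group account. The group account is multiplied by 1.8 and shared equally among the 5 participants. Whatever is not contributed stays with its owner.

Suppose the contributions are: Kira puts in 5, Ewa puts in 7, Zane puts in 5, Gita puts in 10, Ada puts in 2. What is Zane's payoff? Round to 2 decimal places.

17.44 tokens

Total contributed: 5 + 7 + 5 + 10 + 2 = 29.
Each receives 1.8 × 29 / 5 = 10.44 from the group account.
Zane keeps 12 − 5 = 7, so Zane's payoff is 7 + 10.44 = 17.44.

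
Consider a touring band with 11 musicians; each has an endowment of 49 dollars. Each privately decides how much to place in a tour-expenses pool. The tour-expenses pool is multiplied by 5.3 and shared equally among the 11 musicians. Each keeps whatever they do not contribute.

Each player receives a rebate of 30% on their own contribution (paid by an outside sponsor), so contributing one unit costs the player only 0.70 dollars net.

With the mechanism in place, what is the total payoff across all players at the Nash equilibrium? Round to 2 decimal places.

Even with the mechanism, each unit contributed returns only (5.3/11) / 0.70 = 0.6883 per unit of net cost, so contributing nothing is still dominant.
At the Nash equilibrium no one contributes; group total payoff = 11 × 49 = 539.

539.00 dollars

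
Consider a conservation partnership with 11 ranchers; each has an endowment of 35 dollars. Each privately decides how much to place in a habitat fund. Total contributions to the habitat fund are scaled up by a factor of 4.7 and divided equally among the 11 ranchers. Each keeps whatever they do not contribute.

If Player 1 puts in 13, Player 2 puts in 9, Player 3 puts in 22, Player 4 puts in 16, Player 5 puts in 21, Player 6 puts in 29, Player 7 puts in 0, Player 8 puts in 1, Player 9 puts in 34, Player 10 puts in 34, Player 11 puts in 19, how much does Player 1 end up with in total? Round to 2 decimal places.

Total contributed: 13 + 9 + 22 + 16 + 21 + 29 + 0 + 1 + 34 + 34 + 19 = 198.
Each receives 4.7 × 198 / 11 = 84.60 from the habitat fund.
Player 1 keeps 35 − 13 = 22, so Player 1's payoff is 22 + 84.60 = 106.60.

106.60 dollars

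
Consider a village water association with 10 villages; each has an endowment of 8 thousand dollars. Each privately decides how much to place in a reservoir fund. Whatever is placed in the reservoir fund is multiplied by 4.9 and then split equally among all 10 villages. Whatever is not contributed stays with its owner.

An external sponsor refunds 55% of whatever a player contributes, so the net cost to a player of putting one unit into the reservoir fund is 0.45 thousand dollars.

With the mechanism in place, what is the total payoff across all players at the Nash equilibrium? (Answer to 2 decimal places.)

436.00 thousand dollars

With the mechanism, a contributed unit returns (4.9/10) / 0.45 = 1.0889 per unit of net cost to the contributor — now above 1 — so contributing fully is weakly dominant for every player.
At the Nash equilibrium everyone contributes 8. Group total payoff = 10 × (8 × 0.55 + 4.9 × 8) = 436.00.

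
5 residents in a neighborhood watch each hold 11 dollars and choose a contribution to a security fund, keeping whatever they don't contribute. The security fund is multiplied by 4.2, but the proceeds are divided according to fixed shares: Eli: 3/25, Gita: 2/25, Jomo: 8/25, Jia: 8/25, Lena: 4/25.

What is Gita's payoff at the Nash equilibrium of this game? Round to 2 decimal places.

For player j, contributing a unit is worthwhile iff 4.2 × (j's share) ≥ 1, i.e. iff j's share is at least 0.2381.
The shares above 0.2381 belong to Jomo and Jia, contributing 11 each; the remaining 3 contribute 0. Total contributed: 22.
Gita keeps 11 and receives 4.2 × 22 × 2/25 = 7.39 from the security fund, for a payoff of 18.39.

18.39 dollars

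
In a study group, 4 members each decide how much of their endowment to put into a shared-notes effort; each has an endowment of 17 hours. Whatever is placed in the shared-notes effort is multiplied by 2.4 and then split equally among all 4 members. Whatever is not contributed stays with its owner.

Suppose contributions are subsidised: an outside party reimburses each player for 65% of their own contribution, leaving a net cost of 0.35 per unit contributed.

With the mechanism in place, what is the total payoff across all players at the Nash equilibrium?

207.40 hours

Under the mechanism each unit contributed yields (2.4/4) / 0.35 = 1.7143 back to its contributor per unit of net cost, which exceeds 1, making full contribution the dominant choice for everyone.
So the Nash equilibrium is full contribution by all 4; the group earns 4 × (17 × 0.65 + 2.4 × 17) = 207.40.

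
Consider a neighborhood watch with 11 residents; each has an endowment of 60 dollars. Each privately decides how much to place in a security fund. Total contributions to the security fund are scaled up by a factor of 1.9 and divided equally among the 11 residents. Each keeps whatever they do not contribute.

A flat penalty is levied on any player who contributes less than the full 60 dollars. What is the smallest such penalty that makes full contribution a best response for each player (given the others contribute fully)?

49.64 dollars

Given the others contribute fully, the best deviation is to contribute 0 (any partial contribution still incurs the fine and gives up units whose private return 0.1727 is below 1).
Deviating from 60 to 0 saves 60 dollars but forfeits the deviator's share of the drop in the security fund: 1.9/11 × 60 = 10.36.
So the deviation gain is 60 − 10.36 = 49.64, and the fine must be at least 49.64 dollars to wipe it out.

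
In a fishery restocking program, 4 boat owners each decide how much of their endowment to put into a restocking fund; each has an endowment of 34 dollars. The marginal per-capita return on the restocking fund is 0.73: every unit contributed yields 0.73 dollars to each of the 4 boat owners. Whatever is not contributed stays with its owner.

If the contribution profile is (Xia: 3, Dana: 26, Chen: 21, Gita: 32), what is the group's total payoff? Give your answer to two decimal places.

293.44 dollars

Total contributed: 3 + 26 + 21 + 32 = 82; total kept: 4 × 34 − 82 = 54.
The restocking fund pays out 0.73 × 4 × 82 = 239.44 in aggregate.
Group total = 54 + 239.44 = 293.44.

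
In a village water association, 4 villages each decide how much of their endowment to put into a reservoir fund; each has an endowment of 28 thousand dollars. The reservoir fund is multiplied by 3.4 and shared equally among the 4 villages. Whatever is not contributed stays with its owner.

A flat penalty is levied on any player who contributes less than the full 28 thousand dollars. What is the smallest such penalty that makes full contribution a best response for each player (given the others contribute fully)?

4.20 thousand dollars

Given the others contribute fully, the best deviation is to contribute 0 (any partial contribution still incurs the fine and gives up units whose private return 0.8500 is below 1).
Deviating from 28 to 0 saves 28 thousand dollars but forfeits the deviator's share of the drop in the reservoir fund: 3.4/4 × 28 = 23.80.
So the deviation gain is 28 − 23.80 = 4.20, and the fine must be at least 4.20 thousand dollars to wipe it out.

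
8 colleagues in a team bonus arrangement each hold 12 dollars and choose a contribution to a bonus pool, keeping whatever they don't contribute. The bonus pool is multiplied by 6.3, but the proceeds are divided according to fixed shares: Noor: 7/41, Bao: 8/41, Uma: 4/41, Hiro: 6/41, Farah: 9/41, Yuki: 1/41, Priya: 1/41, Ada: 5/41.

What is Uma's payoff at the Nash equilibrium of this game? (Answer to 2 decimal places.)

Each unit j contributes comes back to j as 6.3 × (j's share), so j prefers to contribute only if that share exceeds 1/6.3 = 0.1587; otherwise keeping the unit dominates.
The shares above 0.1587 belong to Noor, Bao and Farah, contributing 12 each; the remaining 5 contribute 0. Total contributed: 36.
Uma keeps 12 and receives 6.3 × 36 × 4/41 = 22.13 from the bonus pool, for a payoff of 34.13.

34.13 dollars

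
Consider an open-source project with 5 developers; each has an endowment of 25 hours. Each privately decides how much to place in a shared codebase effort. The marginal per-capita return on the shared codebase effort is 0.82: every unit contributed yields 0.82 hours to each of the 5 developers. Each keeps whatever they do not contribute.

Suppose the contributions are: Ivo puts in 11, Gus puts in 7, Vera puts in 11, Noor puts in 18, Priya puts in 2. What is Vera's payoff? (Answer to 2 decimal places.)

54.18 hours

Total contributed: 11 + 7 + 11 + 18 + 2 = 49.
Each receives 0.82 × 49 = 40.18 from the shared codebase effort.
Vera keeps 25 − 11 = 14, so Vera's payoff is 14 + 40.18 = 54.18.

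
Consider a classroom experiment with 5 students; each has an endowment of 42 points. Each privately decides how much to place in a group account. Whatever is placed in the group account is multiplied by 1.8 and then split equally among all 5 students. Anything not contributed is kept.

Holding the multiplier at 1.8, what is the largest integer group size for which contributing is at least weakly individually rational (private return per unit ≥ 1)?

1

Private return per unit is 1.8/(group size), which is ≥ 1 whenever the group size is ≤ 1.8.
The largest such integer is 1.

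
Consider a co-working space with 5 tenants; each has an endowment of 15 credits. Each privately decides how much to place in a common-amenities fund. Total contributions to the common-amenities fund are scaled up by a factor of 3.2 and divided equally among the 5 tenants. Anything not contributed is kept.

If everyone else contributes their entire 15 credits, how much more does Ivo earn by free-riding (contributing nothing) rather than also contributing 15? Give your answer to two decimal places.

5.40 credits

Switching from a contribution of 15 to 0 lets Ivo keep an extra 15 credits, but lowers the common-amenities fund by 15, which costs Ivo their own share of that drop: 3.2/5 × 15 = 9.60.
Net gain = 15 − 9.60 = 5.40. The private return per contributed unit (0.6400) is below 1, so free-riding is indeed the best response regardless of what the others do.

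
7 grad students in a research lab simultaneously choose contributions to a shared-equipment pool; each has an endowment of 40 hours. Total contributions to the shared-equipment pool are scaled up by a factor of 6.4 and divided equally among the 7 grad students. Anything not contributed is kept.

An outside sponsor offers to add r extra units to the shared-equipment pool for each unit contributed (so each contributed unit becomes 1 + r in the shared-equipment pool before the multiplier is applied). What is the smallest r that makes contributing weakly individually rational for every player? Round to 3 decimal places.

With matching at rate r, one contributed unit becomes (1 + r) in the shared-equipment pool and returns 6.4 × (1 + r) / 7 to the contributor.
Setting this equal to 1: 1 + r = 7/6.4 = 1.0938.
So the minimum matching rate is r = 1.0938 − 1 = 0.094.

0.094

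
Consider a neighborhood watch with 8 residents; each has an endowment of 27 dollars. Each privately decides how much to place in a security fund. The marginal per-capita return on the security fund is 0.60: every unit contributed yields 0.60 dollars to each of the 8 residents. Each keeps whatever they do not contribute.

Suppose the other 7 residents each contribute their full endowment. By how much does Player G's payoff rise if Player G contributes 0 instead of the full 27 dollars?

Switching from a contribution of 27 to 0 lets Player G keep an extra 27 dollars, but lowers the security fund by 27, which costs Player G their own share of that drop: 0.60 × 27 = 16.20.
Net gain = 27 − 16.20 = 10.80. The private return per contributed unit (0.60) is below 1, so free-riding is indeed the best response regardless of what the others do.

10.80 dollars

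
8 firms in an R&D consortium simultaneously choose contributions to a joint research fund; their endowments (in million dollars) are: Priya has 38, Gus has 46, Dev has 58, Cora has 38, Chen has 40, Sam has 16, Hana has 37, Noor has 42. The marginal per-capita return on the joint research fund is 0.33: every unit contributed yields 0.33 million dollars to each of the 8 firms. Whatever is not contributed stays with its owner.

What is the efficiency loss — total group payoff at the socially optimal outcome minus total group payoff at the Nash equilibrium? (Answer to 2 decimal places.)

516.60 million dollars

The private return per contributed unit is 0.33 < 1 for everyone, so the Nash equilibrium is zero contribution and the group total is Σ E_j = 38 + 46 + 58 + 38 + 40 + 16 + 37 + 42 = 315.
Each contributed unit returns 2.640 to the group, so the social optimum is full contribution by everyone: group total = 2.640 × 315 = 831.60.
Efficiency loss = (2.640 − 1) × 315 = 516.60.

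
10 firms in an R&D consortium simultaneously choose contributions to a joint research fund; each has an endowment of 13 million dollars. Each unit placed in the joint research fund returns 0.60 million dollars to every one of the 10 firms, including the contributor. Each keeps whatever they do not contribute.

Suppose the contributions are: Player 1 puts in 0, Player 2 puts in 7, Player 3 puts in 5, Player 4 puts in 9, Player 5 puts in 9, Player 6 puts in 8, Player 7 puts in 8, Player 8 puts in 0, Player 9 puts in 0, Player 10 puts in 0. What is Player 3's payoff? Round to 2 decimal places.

35.60 million dollars

Total contributed: 0 + 7 + 5 + 9 + 9 + 8 + 8 + 0 + 0 + 0 = 46.
Each receives 0.60 × 46 = 27.60 from the joint research fund.
Player 3 keeps 13 − 5 = 8, so Player 3's payoff is 8 + 27.60 = 35.60.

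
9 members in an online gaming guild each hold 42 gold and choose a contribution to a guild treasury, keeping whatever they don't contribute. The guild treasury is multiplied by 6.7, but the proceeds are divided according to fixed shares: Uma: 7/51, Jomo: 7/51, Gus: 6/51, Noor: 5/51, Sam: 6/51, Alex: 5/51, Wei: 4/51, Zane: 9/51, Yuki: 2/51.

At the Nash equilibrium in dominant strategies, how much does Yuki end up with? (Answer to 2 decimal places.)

53.04 gold

Each unit j contributes comes back to j as 6.7 × (j's share), so j prefers to contribute only if that share exceeds 1/6.7 = 0.1493; otherwise keeping the unit dominates.
Only Zane (9/51) clears that bar, contributing 42; the remaining 8 contribute 0. Total contributed: 42.
Yuki keeps 42 and receives 6.7 × 42 × 2/51 = 11.04 from the guild treasury, for a payoff of 53.04.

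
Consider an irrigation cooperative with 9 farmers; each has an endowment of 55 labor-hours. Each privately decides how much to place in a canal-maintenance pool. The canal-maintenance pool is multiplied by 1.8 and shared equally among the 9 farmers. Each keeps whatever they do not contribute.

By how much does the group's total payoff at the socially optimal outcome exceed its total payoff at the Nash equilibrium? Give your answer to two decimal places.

396.00 labor-hours

Each contributed unit returns 1.8/9 = 0.2000 to its contributor — below 1 — so contributing 0 is dominant for every player. At the Nash equilibrium everyone keeps their 55, and the group total is 9 × 55 = 495.
Each contributed unit returns 1.800 to the group as a whole (0.2000 to each of 9 players), which exceeds 1, so the social optimum is full contribution: group total = 1.800 × 495 = 891.00.
Efficiency loss = 891.00 − 495 = 396.00.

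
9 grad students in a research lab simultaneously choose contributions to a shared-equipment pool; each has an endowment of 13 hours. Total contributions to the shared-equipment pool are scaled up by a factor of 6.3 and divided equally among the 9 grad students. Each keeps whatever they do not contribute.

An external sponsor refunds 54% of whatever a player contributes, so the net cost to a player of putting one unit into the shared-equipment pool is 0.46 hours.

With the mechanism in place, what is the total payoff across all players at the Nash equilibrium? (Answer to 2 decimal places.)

800.28 hours

With the mechanism, a contributed unit returns (6.3/9) / 0.46 = 1.5217 per unit of net cost to the contributor — now above 1 — so contributing fully is weakly dominant for every player.
So the Nash equilibrium is full contribution by all 9; the group earns 9 × (13 × 0.54 + 6.3 × 13) = 800.28.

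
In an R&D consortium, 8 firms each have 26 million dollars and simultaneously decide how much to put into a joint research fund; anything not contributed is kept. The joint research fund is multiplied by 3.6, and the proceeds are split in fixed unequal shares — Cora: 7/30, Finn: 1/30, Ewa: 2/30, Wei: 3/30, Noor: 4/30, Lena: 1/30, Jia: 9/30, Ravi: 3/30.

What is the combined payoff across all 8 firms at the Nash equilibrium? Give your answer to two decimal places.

Each unit j contributes comes back to j as 3.6 × (j's share), so j prefers to contribute only if that share exceeds 1/3.6 = 0.2778; otherwise keeping the unit dominates.
Jia alone (share 9/30) is above the threshold, contributing 26; the remaining 7 contribute 0. Total contributed: 26.
The joint research fund pays out 3.6 × 26 = 93.60 in total (split across the unequal shares, but the aggregate is all that matters for the group sum).
The 7 free-riders keep 26 each, adding 182. Group total = 182 + 93.60 = 275.60.

275.60 million dollars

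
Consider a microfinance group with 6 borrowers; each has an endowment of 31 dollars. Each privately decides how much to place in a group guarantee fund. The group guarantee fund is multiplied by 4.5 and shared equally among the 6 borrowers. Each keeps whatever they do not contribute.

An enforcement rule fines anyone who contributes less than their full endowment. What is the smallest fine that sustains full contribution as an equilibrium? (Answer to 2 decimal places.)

7.75 dollars

Given the others contribute fully, the best deviation is to contribute 0 (any partial contribution still incurs the fine and gives up units whose private return 0.7500 is below 1).
Deviating from 31 to 0 saves 31 dollars but forfeits the deviator's share of the drop in the group guarantee fund: 4.5/6 × 31 = 23.25.
So the deviation gain is 31 − 23.25 = 7.75, and the fine must be at least 7.75 dollars to wipe it out.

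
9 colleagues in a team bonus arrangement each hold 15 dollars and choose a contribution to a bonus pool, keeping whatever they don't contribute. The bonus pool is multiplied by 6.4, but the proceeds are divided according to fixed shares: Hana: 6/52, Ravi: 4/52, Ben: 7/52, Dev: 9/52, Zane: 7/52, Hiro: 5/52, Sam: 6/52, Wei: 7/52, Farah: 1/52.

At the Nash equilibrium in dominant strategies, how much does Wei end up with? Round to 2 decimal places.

27.92 dollars

For player j, contributing a unit is worthwhile iff 6.4 × (j's share) ≥ 1, i.e. iff j's share is at least 0.1563.
The only share above 0.1563 is Dev's 9/52, contributing 15; the remaining 8 contribute 0. Total contributed: 15.
Wei keeps 15 and receives 6.4 × 15 × 7/52 = 12.92 from the bonus pool, for a payoff of 27.92.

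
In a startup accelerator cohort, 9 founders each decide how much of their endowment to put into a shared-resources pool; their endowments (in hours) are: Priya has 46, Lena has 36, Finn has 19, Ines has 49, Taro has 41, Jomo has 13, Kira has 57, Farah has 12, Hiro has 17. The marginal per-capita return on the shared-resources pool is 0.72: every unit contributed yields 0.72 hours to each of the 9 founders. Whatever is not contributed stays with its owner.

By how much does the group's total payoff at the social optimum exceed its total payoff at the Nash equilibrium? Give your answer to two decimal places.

The private return per contributed unit is 0.72 < 1 for everyone, so the Nash equilibrium is zero contribution and the group total is Σ E_j = 46 + 36 + 19 + 49 + 41 + 13 + 57 + 12 + 17 = 290.
Each contributed unit returns 6.480 to the group, so the social optimum is full contribution by everyone: group total = 6.480 × 290 = 1879.20.
Efficiency loss = (6.480 − 1) × 290 = 1589.20.

1589.20 hours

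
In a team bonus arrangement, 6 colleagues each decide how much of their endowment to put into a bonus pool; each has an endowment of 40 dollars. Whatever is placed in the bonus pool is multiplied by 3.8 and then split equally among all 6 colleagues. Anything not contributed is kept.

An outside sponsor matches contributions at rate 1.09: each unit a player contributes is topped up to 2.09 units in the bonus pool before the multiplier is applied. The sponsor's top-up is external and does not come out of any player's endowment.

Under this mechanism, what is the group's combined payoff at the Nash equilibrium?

1906.08 dollars

With the mechanism, a contributed unit returns 3.8 × 2.09 / 6 = 1.3237 per unit of net cost to the contributor — now above 1 — so contributing fully is weakly dominant for every player.
So the Nash equilibrium is full contribution by all 6; the group earns 3.8 × 2.09 × 240 = 1906.08.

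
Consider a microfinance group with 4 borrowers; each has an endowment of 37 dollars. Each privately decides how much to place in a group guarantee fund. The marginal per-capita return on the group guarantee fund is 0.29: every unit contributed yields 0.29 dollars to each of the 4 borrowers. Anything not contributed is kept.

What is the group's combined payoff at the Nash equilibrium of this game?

148.00 dollars

The private return per contributed unit is 0.29 < 1, so contributing 0 is dominant for every player. At the Nash equilibrium everyone keeps their 37, and the group total is 4 × 37 = 148.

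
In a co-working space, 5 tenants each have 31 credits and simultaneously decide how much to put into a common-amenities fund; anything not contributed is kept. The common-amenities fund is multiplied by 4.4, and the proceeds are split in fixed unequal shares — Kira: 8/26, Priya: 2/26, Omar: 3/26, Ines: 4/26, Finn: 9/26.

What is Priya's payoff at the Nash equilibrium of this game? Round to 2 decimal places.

51.98 credits

Each unit j contributes comes back to j as 4.4 × (j's share), so j prefers to contribute only if that share exceeds 1/4.4 = 0.2273; otherwise keeping the unit dominates.
Kira and Finn clear that bar, contributing 31 each; the remaining 3 contribute 0. Total contributed: 62.
Priya keeps 31 and receives 4.4 × 62 × 2/26 = 20.98 from the common-amenities fund, for a payoff of 51.98.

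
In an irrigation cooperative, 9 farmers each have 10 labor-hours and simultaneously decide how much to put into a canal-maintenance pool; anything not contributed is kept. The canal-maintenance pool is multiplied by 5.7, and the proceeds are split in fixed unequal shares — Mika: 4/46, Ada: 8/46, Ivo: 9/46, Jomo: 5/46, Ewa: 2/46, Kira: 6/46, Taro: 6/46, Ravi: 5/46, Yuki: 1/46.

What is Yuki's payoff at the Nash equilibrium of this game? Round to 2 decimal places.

For player j, contributing a unit is worthwhile iff 5.7 × (j's share) ≥ 1, i.e. iff j's share is at least 0.1754.
The only share above 0.1754 is Ivo's 9/46, contributing 10; the remaining 8 contribute 0. Total contributed: 10.
Yuki keeps 10 and receives 5.7 × 10 × 1/46 = 1.24 from the canal-maintenance pool, for a payoff of 11.24.

11.24 labor-hours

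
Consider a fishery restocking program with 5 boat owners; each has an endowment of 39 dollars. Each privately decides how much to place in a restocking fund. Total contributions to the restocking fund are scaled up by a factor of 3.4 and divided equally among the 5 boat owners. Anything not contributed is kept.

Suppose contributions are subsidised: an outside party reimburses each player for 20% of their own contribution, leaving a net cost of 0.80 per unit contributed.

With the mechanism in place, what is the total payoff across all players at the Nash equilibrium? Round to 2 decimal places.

Even with the mechanism, each unit contributed returns only (3.4/5) / 0.80 = 0.8500 per unit of net cost, so contributing nothing is still dominant.
At the Nash equilibrium no one contributes; group total payoff = 5 × 39 = 195.

195.00 dollars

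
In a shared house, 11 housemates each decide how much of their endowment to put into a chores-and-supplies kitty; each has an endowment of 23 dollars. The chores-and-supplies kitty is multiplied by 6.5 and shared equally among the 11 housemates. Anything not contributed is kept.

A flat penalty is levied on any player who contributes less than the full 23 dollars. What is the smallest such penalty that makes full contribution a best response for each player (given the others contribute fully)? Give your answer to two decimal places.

9.41 dollars

Given the others contribute fully, the best deviation is to contribute 0 (any partial contribution still incurs the fine and gives up units whose private return 0.5909 is below 1).
Deviating from 23 to 0 saves 23 dollars but forfeits the deviator's share of the drop in the chores-and-supplies kitty: 6.5/11 × 23 = 13.59.
So the deviation gain is 23 − 13.59 = 9.41, and the fine must be at least 9.41 dollars to wipe it out.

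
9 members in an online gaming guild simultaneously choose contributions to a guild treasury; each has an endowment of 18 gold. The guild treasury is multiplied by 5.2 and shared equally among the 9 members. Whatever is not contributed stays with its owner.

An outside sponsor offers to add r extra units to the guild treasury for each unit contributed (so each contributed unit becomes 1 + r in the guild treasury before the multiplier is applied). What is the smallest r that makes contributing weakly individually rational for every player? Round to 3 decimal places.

With matching at rate r, one contributed unit becomes (1 + r) in the guild treasury and returns 5.2 × (1 + r) / 9 to the contributor.
Setting this equal to 1: 1 + r = 9/5.2 = 1.7308.
So the minimum matching rate is r = 1.7308 − 1 = 0.731.

0.731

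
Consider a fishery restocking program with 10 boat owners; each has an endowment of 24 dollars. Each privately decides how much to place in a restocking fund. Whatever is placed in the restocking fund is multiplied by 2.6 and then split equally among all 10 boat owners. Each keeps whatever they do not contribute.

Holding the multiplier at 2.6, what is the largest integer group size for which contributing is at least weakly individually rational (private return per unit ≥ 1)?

Private return per unit is 2.6/(group size), which is ≥ 1 whenever the group size is ≤ 2.6.
The largest such integer is 2.

2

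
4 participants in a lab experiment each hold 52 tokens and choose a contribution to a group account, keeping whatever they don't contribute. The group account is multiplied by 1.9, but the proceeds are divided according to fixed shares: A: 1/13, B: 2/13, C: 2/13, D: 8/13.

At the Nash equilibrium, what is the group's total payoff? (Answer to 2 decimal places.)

254.80 tokens

Player j's private return per contributed unit is 1.9 × (j's share). Contributing is weakly dominant for j when that share is at least 1/1.9 = 0.5263, and contributing 0 is dominant otherwise.
The only share above 0.5263 is D's 8/13, contributing 52; the remaining 3 contribute 0. Total contributed: 52.
The group account pays out 1.9 × 52 = 98.80 in total (split across the unequal shares, but the aggregate is all that matters for the group sum).
The 3 free-riders keep 52 each, adding 156. Group total = 156 + 98.80 = 254.80.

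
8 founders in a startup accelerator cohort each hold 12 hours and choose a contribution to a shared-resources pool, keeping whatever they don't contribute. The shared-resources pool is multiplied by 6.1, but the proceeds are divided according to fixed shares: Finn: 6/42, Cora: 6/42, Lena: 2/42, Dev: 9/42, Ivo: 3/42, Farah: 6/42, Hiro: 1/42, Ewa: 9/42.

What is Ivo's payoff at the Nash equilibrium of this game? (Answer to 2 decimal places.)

For player j, contributing a unit is worthwhile iff 6.1 × (j's share) ≥ 1, i.e. iff j's share is at least 0.1639.
The shares above 0.1639 belong to Dev and Ewa, contributing 12 each; the remaining 6 contribute 0. Total contributed: 24.
Ivo keeps 12 and receives 6.1 × 24 × 3/42 = 10.46 from the shared-resources pool, for a payoff of 22.46.

22.46 hours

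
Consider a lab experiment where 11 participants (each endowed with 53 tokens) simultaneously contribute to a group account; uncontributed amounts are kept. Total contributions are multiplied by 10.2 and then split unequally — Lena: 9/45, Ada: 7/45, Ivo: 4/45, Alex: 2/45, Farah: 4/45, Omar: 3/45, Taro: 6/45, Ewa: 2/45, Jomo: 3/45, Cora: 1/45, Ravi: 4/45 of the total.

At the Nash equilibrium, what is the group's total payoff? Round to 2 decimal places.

2045.80 tokens

A player with share s gets back 10.2·s per unit contributed, so full contribution is dominant for anyone with s > 1/10.2 = 0.0980 and zero contribution is dominant for anyone below.
The shares above 0.0980 belong to Lena, Ada and Taro, contributing 53 each; the remaining 8 contribute 0. Total contributed: 159.
The group account pays out 10.2 × 159 = 1621.80 in total (split across the unequal shares, but the aggregate is all that matters for the group sum).
The 8 free-riders keep 53 each, adding 424. Group total = 424 + 1621.80 = 2045.80.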